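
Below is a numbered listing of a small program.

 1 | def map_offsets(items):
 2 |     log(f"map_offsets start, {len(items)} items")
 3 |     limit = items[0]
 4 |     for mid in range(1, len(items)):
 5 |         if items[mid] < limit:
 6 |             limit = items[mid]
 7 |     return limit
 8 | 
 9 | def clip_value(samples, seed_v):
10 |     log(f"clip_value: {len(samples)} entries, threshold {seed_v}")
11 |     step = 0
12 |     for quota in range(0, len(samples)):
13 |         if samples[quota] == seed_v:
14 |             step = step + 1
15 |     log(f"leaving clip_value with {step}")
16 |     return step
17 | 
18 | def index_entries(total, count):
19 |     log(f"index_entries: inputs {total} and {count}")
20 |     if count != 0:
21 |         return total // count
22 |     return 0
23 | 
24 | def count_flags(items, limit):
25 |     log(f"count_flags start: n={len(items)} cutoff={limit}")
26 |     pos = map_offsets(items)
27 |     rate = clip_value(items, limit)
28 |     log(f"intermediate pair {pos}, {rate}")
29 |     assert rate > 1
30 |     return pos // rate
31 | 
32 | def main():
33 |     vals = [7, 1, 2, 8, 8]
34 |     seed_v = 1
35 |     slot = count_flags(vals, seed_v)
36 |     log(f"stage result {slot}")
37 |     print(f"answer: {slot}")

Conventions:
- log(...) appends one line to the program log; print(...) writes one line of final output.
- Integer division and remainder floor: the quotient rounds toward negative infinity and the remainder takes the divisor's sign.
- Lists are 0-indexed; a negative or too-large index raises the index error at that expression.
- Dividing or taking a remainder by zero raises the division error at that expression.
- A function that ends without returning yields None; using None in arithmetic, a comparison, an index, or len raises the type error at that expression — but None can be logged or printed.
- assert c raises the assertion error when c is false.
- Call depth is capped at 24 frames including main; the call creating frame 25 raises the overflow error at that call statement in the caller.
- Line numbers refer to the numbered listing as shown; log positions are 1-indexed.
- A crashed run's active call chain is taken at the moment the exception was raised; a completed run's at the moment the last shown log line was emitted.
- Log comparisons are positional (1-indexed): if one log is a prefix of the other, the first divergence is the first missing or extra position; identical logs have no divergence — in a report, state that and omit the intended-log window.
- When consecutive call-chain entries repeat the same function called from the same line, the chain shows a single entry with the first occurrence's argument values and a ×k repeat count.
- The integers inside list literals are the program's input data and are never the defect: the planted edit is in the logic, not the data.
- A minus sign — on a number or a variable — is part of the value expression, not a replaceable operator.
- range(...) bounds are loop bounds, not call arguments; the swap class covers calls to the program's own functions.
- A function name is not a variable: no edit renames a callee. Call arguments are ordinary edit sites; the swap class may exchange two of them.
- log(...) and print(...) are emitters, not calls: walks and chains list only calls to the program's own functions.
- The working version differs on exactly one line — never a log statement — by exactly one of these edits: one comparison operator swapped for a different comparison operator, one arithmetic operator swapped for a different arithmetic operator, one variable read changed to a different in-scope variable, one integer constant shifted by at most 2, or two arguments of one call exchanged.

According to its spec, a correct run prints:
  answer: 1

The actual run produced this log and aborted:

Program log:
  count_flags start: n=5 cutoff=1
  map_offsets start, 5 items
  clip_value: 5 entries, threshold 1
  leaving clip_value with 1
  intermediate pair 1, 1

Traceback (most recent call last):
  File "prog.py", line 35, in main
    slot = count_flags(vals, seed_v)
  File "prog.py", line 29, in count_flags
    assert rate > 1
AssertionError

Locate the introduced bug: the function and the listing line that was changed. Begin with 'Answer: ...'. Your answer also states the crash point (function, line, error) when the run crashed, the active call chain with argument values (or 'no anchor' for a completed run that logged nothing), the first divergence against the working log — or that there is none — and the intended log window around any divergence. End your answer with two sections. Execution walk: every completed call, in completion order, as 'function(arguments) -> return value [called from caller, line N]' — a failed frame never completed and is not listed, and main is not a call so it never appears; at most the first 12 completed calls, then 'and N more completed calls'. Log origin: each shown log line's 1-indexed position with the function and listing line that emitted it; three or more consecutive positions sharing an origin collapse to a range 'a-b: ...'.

Answer: the defect is in count_flags at line 29.
The tell: The faulty run's log stops after 5 lines; the working version's next line would be 'stage result 1'.
Crash: count_flags, line 29, AssertionError.
Call chain: main -> count_flags([7, 1, 2, 8, 8], 1) (called at line 35).
First divergence: position 6 — the faulty run's log ends after 5 lines; the working version continues with 'stage result 1'.
Intended log window:
  4: leaving clip_value with 1
  5: intermediate pair 1, 1
  6: stage result 1
Execution walk:
  map_offsets([7, 1, 2, 8, 8]) -> 1  [called from count_flags, line 26]
  clip_value([7, 1, 2, 8, 8], 1) -> 1  [called from count_flags, line 27]
Log line origins:
  1: emitted by count_flags (line 25)
  2: emitted by map_offsets (line 2)
  3: emitted by clip_value (line 10)
  4: emitted by clip_value (line 15)
  5: emitted by count_flags (line 28)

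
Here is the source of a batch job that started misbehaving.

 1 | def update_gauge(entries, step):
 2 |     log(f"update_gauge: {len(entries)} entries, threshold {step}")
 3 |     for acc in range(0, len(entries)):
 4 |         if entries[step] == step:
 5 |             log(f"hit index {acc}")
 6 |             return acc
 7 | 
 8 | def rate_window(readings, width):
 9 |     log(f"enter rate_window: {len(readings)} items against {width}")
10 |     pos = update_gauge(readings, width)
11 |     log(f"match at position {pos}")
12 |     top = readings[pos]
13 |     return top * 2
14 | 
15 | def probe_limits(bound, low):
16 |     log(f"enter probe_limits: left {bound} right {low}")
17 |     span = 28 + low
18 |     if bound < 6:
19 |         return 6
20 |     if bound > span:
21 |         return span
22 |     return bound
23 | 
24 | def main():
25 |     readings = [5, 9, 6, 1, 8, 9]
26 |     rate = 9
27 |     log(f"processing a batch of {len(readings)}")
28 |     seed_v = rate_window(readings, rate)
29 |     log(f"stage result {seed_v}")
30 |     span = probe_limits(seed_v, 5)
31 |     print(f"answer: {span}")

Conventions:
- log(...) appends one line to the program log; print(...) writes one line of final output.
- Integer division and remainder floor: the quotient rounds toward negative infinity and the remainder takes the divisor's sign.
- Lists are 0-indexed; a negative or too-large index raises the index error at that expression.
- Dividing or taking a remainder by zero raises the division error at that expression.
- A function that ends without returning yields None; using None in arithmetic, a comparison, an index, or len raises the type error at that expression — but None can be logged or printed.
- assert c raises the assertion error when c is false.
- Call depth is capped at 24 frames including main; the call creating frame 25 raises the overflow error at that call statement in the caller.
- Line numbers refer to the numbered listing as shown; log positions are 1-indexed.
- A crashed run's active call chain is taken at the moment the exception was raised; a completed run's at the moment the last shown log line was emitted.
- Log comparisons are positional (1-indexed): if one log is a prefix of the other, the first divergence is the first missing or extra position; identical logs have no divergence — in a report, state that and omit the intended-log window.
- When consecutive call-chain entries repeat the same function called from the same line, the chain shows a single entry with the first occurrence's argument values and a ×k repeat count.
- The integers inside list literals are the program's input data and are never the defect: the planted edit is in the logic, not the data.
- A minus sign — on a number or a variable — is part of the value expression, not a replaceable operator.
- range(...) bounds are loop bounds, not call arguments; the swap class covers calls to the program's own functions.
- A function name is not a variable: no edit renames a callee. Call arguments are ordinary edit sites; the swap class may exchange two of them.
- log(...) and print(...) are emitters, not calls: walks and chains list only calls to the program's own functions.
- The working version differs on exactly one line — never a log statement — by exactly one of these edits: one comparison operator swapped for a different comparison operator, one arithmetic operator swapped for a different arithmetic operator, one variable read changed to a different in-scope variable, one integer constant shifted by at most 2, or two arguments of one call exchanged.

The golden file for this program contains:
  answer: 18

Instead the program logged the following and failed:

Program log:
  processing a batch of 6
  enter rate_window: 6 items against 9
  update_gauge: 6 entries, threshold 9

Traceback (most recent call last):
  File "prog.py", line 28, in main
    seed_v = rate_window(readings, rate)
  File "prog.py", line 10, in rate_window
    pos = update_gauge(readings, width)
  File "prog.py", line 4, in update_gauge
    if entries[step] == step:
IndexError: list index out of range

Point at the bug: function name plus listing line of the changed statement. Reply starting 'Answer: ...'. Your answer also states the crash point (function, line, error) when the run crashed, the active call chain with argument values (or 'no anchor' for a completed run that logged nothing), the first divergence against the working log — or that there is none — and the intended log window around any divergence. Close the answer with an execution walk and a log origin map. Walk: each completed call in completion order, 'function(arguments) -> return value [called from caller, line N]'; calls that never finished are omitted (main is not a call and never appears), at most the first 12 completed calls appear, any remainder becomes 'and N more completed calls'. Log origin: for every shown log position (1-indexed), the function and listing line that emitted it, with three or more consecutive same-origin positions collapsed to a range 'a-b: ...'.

Answer: the defect is in update_gauge at line 4.
Core observation: After 3 matching log lines the faulty run goes silent, while the working version continues with 'hit index 1'.
Crash: update_gauge, line 4, IndexError.
Call chain: main -> rate_window([5, 9, 6, 1, 8, 9], 9) (called at line 28) -> update_gauge([5, 9, 6, 1, 8, 9], 9) (called at line 10).
First divergence: position 4 — the faulty run's log ends after 3 lines; the working version continues with 'hit index 1'.
Intended log window:
  2: enter rate_window: 6 items against 9
  3: update_gauge: 6 entries, threshold 9
  4: hit index 1
  5: match at position 1
Execution walk:
  (no call completed)
Log line origins:
  1: emitted by main (line 27)
  2: emitted by rate_window (line 9)
  3: emitted by update_gauge (line 2)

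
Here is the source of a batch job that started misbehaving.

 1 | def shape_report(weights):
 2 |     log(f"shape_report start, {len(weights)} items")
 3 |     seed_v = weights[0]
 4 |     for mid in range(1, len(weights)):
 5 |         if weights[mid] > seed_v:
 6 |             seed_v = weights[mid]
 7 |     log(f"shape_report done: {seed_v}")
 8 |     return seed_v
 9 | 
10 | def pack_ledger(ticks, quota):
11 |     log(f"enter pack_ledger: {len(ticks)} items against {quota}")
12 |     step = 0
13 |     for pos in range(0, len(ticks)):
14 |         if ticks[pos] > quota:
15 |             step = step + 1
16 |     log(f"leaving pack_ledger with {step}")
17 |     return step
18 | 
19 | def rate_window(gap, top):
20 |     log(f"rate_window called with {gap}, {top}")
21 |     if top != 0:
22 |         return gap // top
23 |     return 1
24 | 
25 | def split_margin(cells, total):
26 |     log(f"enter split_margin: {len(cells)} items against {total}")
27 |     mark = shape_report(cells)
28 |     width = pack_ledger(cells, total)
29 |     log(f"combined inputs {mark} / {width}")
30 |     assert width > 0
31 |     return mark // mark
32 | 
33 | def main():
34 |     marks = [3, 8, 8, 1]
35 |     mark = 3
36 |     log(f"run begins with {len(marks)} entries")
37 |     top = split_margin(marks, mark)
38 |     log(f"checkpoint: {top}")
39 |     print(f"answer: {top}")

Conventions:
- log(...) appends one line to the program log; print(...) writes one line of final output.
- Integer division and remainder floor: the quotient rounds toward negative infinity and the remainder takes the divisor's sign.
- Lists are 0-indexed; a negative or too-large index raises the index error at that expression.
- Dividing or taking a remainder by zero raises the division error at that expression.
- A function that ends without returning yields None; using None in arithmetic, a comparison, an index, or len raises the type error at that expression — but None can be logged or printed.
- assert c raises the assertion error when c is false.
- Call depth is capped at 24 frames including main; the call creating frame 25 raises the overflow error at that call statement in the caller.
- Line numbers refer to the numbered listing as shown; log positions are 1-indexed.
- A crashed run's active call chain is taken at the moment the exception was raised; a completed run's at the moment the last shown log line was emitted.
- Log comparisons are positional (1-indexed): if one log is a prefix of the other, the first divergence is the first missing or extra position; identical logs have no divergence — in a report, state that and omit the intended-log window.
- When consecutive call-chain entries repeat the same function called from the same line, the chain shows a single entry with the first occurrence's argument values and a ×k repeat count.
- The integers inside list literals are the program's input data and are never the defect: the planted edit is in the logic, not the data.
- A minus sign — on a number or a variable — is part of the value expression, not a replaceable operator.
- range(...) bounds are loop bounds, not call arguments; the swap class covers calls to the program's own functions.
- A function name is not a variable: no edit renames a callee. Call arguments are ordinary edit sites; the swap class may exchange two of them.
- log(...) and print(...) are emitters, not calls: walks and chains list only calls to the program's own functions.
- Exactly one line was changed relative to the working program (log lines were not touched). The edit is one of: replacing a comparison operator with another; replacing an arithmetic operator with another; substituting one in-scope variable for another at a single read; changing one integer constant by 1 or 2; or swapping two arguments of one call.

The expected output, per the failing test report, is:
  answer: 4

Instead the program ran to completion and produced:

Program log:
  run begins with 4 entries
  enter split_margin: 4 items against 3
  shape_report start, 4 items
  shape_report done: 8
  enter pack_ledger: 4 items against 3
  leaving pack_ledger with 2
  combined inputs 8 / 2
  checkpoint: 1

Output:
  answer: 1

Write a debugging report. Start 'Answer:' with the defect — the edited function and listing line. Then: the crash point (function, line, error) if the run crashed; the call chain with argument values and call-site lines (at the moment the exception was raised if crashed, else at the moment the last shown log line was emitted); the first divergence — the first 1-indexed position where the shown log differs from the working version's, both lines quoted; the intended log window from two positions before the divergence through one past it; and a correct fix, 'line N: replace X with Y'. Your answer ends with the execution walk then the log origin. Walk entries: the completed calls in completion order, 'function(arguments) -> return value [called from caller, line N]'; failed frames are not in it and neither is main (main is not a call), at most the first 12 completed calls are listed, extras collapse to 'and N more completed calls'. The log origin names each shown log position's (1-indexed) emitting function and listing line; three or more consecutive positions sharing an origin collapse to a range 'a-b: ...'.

Answer: the defect is in split_margin at line 31.
The tell: The earliest visible damage is log position 8 — 'checkpoint: 1' rather than the intended 'checkpoint: 4'.
Call chain: main.
First divergence: position 8 — the shown line 'checkpoint: 1' should read 'checkpoint: 4'.
Intended log window:
  6: leaving pack_ledger with 2
  7: combined inputs 8 / 2
  8: checkpoint: 4
Execution walk:
  shape_report([3, 8, 8, 1]) -> 8  [called from split_margin, line 27]
  pack_ledger([3, 8, 8, 1], 3) -> 2  [called from split_margin, line 28]
  split_margin([3, 8, 8, 1], 3) -> 1  [called from main, line 37]
Log origin:
  1 — main, line 36
  2 — split_margin, line 26
  3 — shape_report, line 2
  4 — shape_report, line 7
  5 — pack_ledger, line 11
  6 — pack_ledger, line 16
  7 — split_margin, line 29
  8 — main, line 38
A correct fix: line 31: replace `mark // mark` with `mark // width`.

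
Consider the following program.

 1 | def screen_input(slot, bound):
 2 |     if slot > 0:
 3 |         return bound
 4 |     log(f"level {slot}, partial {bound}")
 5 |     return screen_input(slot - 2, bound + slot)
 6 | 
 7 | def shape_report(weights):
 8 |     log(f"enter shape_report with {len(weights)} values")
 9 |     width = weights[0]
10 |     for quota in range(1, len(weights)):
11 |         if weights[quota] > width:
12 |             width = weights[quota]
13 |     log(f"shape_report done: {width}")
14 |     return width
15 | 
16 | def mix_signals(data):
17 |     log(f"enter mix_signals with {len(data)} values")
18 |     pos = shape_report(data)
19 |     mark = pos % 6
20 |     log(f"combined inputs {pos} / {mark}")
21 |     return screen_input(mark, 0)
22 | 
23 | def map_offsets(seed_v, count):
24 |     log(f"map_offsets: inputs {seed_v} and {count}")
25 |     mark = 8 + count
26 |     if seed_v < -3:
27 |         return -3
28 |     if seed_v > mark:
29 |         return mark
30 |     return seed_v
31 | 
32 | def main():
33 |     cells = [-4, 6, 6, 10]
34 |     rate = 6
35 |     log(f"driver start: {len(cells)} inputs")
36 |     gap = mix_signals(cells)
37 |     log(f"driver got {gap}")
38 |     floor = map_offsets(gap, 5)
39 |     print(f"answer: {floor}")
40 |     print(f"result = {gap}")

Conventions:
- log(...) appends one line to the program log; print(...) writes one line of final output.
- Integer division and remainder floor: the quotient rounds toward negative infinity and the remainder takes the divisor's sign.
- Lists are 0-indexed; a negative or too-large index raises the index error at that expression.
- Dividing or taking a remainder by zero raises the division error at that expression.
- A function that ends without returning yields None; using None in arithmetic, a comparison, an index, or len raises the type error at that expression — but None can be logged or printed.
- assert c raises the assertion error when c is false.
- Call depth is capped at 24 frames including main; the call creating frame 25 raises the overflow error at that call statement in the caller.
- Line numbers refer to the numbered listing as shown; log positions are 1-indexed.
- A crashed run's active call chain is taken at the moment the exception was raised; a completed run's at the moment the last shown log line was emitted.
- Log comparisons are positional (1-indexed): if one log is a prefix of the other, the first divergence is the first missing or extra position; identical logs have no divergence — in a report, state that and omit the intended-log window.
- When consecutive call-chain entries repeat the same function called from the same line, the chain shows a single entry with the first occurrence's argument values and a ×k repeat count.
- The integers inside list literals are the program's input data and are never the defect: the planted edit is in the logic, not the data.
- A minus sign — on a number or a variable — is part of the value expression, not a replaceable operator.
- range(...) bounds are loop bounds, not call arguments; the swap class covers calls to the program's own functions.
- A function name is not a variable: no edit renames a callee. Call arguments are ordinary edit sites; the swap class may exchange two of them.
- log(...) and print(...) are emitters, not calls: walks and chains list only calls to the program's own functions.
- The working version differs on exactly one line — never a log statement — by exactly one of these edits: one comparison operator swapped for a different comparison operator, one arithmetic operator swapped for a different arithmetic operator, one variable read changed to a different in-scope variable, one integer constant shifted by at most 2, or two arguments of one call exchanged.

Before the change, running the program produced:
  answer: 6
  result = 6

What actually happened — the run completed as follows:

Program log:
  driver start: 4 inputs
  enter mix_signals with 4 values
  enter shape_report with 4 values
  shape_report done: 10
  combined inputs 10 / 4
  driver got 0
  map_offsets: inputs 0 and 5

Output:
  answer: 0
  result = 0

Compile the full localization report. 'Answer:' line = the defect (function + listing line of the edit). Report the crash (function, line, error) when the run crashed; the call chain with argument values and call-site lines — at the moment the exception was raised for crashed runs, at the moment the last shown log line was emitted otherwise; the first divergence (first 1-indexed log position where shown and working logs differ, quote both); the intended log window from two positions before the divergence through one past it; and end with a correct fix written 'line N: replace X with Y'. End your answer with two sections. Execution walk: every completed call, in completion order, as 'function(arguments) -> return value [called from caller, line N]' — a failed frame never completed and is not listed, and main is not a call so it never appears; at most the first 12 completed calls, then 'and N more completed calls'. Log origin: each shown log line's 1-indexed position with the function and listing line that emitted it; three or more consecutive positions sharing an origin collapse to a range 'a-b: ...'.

Answer: the defect is in screen_input at line 2.
Key observation: Everything matches until log position 6, which reads 'driver got 0' in place of 'level 4, partial 0'.
Call chain: main -> map_offsets(0, 5) (called at line 38).
First divergence: at position 6 the run shows 'driver got 0' where the working version logs 'level 4, partial 0'.
Intended log window:
  4: shape_report done: 10
  5: combined inputs 10 / 4
  6: level 4, partial 0
  7: level 2, partial 4
Execution walk:
  shape_report([-4, 6, 6, 10]) -> 10  [called from mix_signals, line 18]
  screen_input(4, 0) -> 0  [called from mix_signals, line 21]
  mix_signals([-4, 6, 6, 10]) -> 0  [called from main, line 36]
  map_offsets(0, 5) -> 0  [called from main, line 38]
Origin of each log line:
  1: from main, line 35
  2: from mix_signals, line 17
  3: from shape_report, line 8
  4: from shape_report, line 13
  5: from mix_signals, line 20
  6: from main, line 37
  7: from map_offsets, line 24
A correct fix: line 2: replace `>` with `<=`.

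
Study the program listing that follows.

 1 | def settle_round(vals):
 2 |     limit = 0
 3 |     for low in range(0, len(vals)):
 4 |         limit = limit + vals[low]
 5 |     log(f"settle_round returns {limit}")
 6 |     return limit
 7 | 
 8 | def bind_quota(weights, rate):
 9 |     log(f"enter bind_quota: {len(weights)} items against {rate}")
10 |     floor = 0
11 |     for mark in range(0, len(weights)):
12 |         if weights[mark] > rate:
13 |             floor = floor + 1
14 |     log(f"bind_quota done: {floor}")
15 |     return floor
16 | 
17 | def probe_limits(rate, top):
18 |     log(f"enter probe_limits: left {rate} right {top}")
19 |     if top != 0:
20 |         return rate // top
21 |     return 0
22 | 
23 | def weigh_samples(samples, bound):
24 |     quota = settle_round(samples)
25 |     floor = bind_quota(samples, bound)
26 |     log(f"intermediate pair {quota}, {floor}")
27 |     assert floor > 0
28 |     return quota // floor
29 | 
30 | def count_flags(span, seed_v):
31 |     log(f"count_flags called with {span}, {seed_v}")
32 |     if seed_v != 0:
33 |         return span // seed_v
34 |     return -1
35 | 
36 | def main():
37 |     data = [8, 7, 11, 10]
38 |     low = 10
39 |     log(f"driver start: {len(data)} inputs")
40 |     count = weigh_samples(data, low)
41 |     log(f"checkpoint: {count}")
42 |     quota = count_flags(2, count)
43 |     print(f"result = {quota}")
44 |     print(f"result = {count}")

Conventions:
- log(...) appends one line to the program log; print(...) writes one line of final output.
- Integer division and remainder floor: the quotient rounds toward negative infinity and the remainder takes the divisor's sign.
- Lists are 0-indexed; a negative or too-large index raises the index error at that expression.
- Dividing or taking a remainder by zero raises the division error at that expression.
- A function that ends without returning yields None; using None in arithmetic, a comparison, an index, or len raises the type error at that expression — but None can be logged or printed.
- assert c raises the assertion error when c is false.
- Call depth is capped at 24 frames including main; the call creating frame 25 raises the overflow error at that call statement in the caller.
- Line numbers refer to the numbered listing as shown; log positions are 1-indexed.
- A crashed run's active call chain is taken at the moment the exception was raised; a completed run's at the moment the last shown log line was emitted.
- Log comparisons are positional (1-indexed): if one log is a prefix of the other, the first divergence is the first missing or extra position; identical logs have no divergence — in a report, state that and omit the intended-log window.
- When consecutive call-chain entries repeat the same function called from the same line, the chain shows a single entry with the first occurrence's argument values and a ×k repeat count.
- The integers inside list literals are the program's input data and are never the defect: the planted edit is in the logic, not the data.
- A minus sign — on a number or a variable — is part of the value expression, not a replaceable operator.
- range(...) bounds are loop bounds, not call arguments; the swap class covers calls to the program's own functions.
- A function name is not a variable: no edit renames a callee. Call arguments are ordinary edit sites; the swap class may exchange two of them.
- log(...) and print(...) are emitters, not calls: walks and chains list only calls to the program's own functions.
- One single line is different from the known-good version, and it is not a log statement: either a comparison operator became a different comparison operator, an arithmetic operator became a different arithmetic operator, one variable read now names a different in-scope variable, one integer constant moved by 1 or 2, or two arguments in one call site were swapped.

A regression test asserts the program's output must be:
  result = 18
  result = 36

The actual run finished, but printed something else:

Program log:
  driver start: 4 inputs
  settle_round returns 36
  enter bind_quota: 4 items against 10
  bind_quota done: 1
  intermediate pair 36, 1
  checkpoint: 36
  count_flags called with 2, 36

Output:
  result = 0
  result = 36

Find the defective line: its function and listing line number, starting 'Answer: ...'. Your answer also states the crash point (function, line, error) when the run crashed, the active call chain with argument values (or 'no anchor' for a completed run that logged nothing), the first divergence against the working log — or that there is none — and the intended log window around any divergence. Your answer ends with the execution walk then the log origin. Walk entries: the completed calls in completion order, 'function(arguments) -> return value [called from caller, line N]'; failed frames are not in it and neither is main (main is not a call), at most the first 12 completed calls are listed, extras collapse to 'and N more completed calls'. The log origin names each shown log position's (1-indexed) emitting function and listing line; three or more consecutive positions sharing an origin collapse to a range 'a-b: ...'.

Answer: the defect is in main at line 42.
Core observation: The earliest visible damage is log position 7 — 'count_flags called with 2, 36' rather than the intended 'count_flags called with 36, 2'.
Call chain: main -> count_flags(2, 36) (called at line 42).
First divergence: at position 7 the run shows 'count_flags called with 2, 36' where the working version logs 'count_flags called with 36, 2'.
Intended log window:
  5: intermediate pair 36, 1
  6: checkpoint: 36
  7: count_flags called with 36, 2
Execution walk:
  settle_round([8, 7, 11, 10]) -> 36  [called from weigh_samples, line 24]
  bind_quota([8, 7, 11, 10], 10) -> 1  [called from weigh_samples, line 25]
  weigh_samples([8, 7, 11, 10], 10) -> 36  [called from main, line 40]
  count_flags(2, 36) -> 0  [called from main, line 42]
Log line origins:
  1 — main, line 39
  2 — settle_round, line 5
  3 — bind_quota, line 9
  4 — bind_quota, line 14
  5 — weigh_samples, line 26
  6 — main, line 41
  7 — count_flags, line 31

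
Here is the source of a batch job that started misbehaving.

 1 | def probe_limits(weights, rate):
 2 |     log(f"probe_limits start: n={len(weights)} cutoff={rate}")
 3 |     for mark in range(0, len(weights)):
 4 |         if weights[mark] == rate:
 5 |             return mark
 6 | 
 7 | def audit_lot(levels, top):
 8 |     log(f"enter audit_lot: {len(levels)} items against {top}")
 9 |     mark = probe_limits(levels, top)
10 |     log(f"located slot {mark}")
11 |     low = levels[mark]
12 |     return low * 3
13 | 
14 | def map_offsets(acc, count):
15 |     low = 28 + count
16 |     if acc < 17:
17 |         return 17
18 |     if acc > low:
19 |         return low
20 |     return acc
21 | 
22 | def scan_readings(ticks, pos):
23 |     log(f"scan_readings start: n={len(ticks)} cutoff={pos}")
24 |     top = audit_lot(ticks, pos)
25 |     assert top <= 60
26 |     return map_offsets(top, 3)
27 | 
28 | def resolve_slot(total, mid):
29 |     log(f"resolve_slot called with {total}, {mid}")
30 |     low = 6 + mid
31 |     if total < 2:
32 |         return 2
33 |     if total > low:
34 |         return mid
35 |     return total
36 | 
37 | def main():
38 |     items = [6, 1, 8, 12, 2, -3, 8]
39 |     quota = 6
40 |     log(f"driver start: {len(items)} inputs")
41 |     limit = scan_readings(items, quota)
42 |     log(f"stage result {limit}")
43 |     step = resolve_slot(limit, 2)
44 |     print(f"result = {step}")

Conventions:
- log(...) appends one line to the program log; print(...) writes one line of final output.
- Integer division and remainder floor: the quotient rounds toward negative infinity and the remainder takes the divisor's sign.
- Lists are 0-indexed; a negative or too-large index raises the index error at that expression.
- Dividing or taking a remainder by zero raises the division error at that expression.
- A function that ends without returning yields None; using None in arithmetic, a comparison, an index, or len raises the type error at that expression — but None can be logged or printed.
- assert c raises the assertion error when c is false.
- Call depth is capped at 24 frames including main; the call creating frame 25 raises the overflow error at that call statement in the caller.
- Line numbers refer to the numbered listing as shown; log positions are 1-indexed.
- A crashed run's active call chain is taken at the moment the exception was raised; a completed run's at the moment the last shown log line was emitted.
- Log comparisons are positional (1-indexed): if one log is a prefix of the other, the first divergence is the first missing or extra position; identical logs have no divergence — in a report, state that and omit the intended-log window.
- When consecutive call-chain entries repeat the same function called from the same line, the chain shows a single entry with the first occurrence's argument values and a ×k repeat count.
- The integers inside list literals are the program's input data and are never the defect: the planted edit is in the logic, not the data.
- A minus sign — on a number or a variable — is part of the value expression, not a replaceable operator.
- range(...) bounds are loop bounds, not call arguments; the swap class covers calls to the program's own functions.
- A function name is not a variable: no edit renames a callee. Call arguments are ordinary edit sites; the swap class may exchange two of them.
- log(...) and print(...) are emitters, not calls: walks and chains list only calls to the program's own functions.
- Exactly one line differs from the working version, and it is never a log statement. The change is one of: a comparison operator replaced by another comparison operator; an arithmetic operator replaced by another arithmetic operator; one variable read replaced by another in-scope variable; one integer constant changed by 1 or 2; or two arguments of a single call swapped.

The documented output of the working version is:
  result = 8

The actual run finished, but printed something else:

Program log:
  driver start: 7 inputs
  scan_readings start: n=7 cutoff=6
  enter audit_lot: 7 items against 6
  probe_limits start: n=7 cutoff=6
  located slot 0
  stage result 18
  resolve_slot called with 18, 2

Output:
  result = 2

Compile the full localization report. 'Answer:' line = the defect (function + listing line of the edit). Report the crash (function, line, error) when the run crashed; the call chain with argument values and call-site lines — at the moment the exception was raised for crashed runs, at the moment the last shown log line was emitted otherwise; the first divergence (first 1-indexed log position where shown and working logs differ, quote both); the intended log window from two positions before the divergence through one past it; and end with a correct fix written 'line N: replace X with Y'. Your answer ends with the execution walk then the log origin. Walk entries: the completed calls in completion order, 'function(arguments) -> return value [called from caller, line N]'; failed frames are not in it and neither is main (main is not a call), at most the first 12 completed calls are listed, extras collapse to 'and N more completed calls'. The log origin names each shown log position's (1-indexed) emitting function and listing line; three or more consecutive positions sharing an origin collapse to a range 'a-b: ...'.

Answer: the defect is in resolve_slot at line 34.
Core observation: Every logged value matches the working version; the printed result is what differs.
Call chain: main -> resolve_slot(18, 2) (called at line 43).
First divergence: none — the logs agree in full.
Execution walk:
  probe_limits([6, 1, 8, 12, 2, -3, 8], 6) -> 0  [called from audit_lot, line 9]
  audit_lot([6, 1, 8, 12, 2, -3, 8], 6) -> 18  [called from scan_readings, line 24]
  map_offsets(18, 3) -> 18  [called from scan_readings, line 26]
  scan_readings([6, 1, 8, 12, 2, -3, 8], 6) -> 18  [called from main, line 41]
  resolve_slot(18, 2) -> 2  [called from main, line 43]
Log origins:
  1: emitted by main (line 40)
  2: emitted by scan_readings (line 23)
  3: emitted by audit_lot (line 8)
  4: emitted by probe_limits (line 2)
  5: emitted by audit_lot (line 10)
  6: emitted by main (line 42)
  7: emitted by resolve_slot (line 29)
A correct fix: line 34: replace `mid` with `low`.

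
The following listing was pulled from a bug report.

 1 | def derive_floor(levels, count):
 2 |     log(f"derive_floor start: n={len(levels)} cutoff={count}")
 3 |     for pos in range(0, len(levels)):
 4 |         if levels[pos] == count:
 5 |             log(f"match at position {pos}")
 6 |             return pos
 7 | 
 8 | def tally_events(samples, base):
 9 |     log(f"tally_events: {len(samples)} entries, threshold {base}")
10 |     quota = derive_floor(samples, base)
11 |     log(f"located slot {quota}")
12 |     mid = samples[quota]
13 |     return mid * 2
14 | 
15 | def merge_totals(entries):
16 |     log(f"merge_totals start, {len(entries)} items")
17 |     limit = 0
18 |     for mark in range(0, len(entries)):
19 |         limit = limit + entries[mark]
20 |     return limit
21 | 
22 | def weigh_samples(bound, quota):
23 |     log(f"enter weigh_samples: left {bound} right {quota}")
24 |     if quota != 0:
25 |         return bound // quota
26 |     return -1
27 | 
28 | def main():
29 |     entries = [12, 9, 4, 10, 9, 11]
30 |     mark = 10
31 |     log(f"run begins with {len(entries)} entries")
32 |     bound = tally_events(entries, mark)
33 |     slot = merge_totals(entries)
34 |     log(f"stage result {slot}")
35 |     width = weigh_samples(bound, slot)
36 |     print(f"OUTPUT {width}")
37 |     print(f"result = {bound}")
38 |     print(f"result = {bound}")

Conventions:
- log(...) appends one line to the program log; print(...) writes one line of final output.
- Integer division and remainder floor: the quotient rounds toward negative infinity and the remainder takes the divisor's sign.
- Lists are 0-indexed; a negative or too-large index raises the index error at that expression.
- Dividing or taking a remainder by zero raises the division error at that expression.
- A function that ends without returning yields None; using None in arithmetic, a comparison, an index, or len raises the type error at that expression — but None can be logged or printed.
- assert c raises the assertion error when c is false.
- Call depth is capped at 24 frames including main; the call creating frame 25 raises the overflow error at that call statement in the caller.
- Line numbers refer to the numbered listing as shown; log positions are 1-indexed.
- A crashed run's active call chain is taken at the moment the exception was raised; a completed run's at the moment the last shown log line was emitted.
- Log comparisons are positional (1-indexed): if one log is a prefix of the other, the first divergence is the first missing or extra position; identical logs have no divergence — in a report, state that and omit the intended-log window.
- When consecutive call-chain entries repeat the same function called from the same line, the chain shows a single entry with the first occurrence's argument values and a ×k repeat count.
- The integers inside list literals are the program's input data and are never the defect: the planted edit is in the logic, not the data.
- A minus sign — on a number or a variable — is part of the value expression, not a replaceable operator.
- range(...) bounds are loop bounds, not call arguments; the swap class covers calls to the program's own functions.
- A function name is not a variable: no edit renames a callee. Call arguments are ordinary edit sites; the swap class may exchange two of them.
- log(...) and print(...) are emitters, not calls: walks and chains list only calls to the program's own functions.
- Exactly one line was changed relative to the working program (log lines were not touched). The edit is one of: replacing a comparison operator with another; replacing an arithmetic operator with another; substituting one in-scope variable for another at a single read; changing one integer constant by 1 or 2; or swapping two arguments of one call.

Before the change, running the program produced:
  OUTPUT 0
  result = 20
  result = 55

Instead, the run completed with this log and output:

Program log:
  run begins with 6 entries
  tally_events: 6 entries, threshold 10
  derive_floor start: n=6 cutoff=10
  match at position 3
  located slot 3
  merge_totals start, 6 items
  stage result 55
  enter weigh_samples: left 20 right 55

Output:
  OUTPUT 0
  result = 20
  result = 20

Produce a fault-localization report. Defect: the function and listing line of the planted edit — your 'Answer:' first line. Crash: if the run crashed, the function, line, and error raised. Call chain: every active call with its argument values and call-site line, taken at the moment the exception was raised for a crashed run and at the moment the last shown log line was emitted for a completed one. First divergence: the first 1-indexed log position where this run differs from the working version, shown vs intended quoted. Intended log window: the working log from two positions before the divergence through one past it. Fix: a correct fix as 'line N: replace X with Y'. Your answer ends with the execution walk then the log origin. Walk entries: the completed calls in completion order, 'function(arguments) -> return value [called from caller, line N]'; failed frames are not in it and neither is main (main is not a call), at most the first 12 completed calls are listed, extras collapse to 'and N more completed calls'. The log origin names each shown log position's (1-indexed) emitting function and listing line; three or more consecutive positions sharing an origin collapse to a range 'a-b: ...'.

Answer: the defect is in main at line 38.
Core observation: Every logged value matches the working version; the printed result is what differs.
Call chain: main -> weigh_samples(20, 55) (called at line 35).
First divergence: none — the logs agree in full.
Execution walk:
  derive_floor([12, 9, 4, 10, 9, 11], 10) -> 3  [called from tally_events, line 10]
  tally_events([12, 9, 4, 10, 9, 11], 10) -> 20  [called from main, line 32]
  merge_totals([12, 9, 4, 10, 9, 11]) -> 55  [called from main, line 33]
  weigh_samples(20, 55) -> 0  [called from main, line 35]
Log origins:
  1: from main, line 31
  2: from tally_events, line 9
  3: from derive_floor, line 2
  4: from derive_floor, line 5
  5: from tally_events, line 11
  6: from merge_totals, line 16
  7: from main, line 34
  8: from weigh_samples, line 23
A correct fix: line 38: replace `bound` with `slot`.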